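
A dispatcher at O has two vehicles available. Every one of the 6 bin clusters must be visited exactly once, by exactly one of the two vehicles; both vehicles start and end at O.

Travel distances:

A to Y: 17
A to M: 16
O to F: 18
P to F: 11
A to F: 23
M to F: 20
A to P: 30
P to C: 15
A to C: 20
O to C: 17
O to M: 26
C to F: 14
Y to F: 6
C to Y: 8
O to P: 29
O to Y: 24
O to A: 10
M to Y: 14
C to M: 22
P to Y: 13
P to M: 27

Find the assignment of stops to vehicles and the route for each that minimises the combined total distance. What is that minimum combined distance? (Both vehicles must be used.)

Minimum combined distance: 109.

There are 2^5 − 1 = 31 ways to divide the 6 stops into two non-empty groups. For each, the best each vehicle can do is its own shortest tour through its group:
  {A} + {P, C, M, Y, F}: 20 + 89 = 109
  {P} + {A, C, M, Y, F}: 58 + 77 = 135
  {A, P} + {C, M, Y, F}: 69 + 77 = 146
  {C} + {A, P, M, Y, F}: 34 + 82 = 116
  {A, C} + {P, M, Y, F}: 47 + 82 = 129
  {P, C} + {A, M, Y, F}: 61 + 64 = 125
  … (31 splits in total)
Best: vehicle 1 O → A → O = 20; vehicle 2 O → C → P → F → Y → M → O = 89; combined 109.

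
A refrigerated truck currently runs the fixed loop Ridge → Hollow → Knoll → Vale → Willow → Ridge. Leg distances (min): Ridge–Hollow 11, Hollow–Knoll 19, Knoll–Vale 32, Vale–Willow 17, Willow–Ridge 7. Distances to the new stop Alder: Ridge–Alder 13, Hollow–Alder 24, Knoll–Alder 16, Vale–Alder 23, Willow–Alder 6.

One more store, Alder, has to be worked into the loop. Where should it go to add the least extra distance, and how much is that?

Insertion cost between consecutive stops i–j is d(i,Alder) + d(Alder,j) − d(i,j):
  between Ridge and Hollow: 13 + 24 − 11 = 26
  between Hollow and Knoll: 24 + 16 − 19 = 21
  between Knoll and Vale: 16 + 23 − 32 = 7
  between Vale and Willow: 23 + 6 − 17 = 12
  between Willow and Ridge: 6 + 13 − 7 = 12
Cheapest insertion is between Knoll and Vale, adding 7.
New total = 86 + 7 = 93.

Adding 7 min by placing Alder on the Knoll–Vale leg.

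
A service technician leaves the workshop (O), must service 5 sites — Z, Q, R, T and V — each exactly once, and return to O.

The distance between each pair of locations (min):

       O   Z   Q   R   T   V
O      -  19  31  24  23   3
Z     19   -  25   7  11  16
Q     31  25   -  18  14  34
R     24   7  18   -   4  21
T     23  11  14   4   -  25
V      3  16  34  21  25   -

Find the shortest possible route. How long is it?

With 5 stops there are 5!/2 = 60 distinct round trips (a route and its reverse cost the same).
O-Z-Q-R-T-V-O: 19+25+18+4+25+3 = 94
O-Z-Q-R-V-T-O: 19+25+18+21+25+23 = 131
O-Z-Q-T-R-V-O: 19+25+14+4+21+3 = 86
O-Z-Q-T-V-R-O: 19+25+14+25+21+24 = 128
O-Z-Q-V-R-T-O: 19+25+34+21+4+23 = 126
O-Z-Q-V-T-R-O: 19+25+34+25+4+24 = 131
O-Z-R-Q-T-V-O: 19+7+18+14+25+3 = 86
O-Z-R-Q-V-T-O: 19+7+18+34+25+23 = 126
O-Z-R-T-Q-V-O: 19+7+4+14+34+3 = 81
O-Z-R-T-V-Q-O: 19+7+4+25+34+31 = 120
O-Z-R-V-Q-T-O: 19+7+21+34+14+23 = 118
O-Z-R-V-T-Q-O: 19+7+21+25+14+31 = 117
O-Z-T-Q-R-V-O: 19+11+14+18+21+3 = 86
O-Z-T-Q-V-R-O: 19+11+14+34+21+24 = 123
… (46 more)
O-Q-T-R-Z-V-O: 31+14+4+7+16+3 = 75  ← best
The minimum is 75.
One optimal route: O → Q → T → R → Z → V → O (or its reverse).

75 min — the shortest possible round trip.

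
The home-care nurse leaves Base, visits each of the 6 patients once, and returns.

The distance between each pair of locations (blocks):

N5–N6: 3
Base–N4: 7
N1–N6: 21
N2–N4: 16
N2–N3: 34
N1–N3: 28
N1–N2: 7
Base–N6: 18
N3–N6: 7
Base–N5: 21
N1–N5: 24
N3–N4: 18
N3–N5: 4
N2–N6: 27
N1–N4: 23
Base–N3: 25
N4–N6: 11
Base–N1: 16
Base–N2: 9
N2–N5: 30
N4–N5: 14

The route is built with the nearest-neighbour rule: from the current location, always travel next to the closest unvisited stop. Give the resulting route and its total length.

Total distance 69 blocks via the nearest-neighbour route Base → N4 → N6 → N5 → N3 → N1 → N2 → Base.

Base → [N4:7 / N2:9 / N1:16 / N6:18 / N5:21 / N3:25] → N4 (7)
N4 → [N6:11 / N5:14 / N2:16 / N3:18 / N1:23] → N6 (11)
N6 → [N5:3 / N3:7 / N1:21 / N2:27] → N5 (3)
N5 → [N3:4 / N1:24 / N2:30] → N3 (4)
N3 → [N1:28 / N2:34] → N1 (28)
N1 → [N2:7] → N2 (7)
Return N2→Base: 9.
Total = 7 + 11 + 3 + 4 + 28 + 7 + 9 = 69.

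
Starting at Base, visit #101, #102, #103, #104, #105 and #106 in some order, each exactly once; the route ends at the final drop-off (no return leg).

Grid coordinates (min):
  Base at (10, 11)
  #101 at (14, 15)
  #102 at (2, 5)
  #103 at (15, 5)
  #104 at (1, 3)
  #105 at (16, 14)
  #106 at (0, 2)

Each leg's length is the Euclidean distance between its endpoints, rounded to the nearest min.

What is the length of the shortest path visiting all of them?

There are 6! = 720 possible orderings.
Base → #101 → #102 → #103 → #104 → #105 → #106: 6+16+13+14+19+20 = 88
Base → #101 → #102 → #103 → #104 → #106 → #105: 6+16+13+14+1+20 = 70
Base → #101 → #102 → #103 → #105 → #104 → #106: 6+16+13+9+19+1 = 64
Base → #101 → #102 → #103 → #105 → #106 → #104: 6+16+13+9+20+1 = 65
Base → #101 → #102 → #103 → #106 → #104 → #105: 6+16+13+15+1+19 = 70
Base → #101 → #102 → #103 → #106 → #105 → #104: 6+16+13+15+20+19 = 89
Base → #101 → #102 → #104 → #103 → #105 → #106: 6+16+2+14+9+20 = 67
Base → #101 → #102 → #104 → #103 → #106 → #105: 6+16+2+14+15+20 = 73
… (712 more)
Base → #101 → #105 → #103 → #102 → #104 → #106: 6+2+9+13+2+1 = 33  ← best
The minimum is 33.
One shortest path: Base → #101 → #105 → #103 → #102 → #104 → #106.

Shortest open route: 33 min.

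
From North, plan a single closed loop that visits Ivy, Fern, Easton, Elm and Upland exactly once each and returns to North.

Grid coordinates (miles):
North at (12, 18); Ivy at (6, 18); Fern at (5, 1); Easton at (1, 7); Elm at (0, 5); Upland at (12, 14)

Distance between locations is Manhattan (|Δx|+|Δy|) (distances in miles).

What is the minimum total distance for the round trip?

With 5 stops there are 5!/2 = 60 distinct round trips (a route and its reverse cost the same).
North - Ivy - Fern - Easton - Elm - Upland - North: 6+18+10+3+21+4 = 62
North - Ivy - Fern - Easton - Upland - Elm - North: 6+18+10+18+21+25 = 98
North - Ivy - Fern - Elm - Easton - Upland - North: 6+18+9+3+18+4 = 58
North - Ivy - Fern - Elm - Upland - Easton - North: 6+18+9+21+18+22 = 94
North - Ivy - Fern - Upland - Easton - Elm - North: 6+18+20+18+3+25 = 90
North - Ivy - Fern - Upland - Elm - Easton - North: 6+18+20+21+3+22 = 90
North - Ivy - Easton - Fern - Elm - Upland - North: 6+16+10+9+21+4 = 66
North - Ivy - Easton - Fern - Upland - Elm - North: 6+16+10+20+21+25 = 98
North - Ivy - Easton - Elm - Fern - Upland - North: 6+16+3+9+20+4 = 58
North - Ivy - Easton - Elm - Upland - Fern - North: 6+16+3+21+20+24 = 90
North - Ivy - Easton - Upland - Fern - Elm - North: 6+16+18+20+9+25 = 94
North - Ivy - Easton - Upland - Elm - Fern - North: 6+16+18+21+9+24 = 94
North - Ivy - Elm - Fern - Easton - Upland - North: 6+19+9+10+18+4 = 66
North - Ivy - Elm - Fern - Upland - Easton - North: 6+19+9+20+18+22 = 94
… (46 more)
The minimum is 58.
One optimal route: North → Ivy → Fern → Elm → Easton → Upland → North (or its reverse).

58 miles — the shortest possible round trip.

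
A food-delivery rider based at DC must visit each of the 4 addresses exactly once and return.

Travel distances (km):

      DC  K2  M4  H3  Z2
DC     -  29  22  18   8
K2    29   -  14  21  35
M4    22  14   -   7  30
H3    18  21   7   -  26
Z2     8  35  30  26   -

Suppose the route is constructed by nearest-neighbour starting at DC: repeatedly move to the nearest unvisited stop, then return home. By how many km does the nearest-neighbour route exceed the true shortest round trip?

2 km longer than the optimal tour.

From DC: Z2=8, H3=18, M4=22, K2=29 → choose Z2 (8).
From Z2: H3=26, M4=30, K2=35 → choose H3 (26).
From H3: M4=7, K2=21 → choose M4 (7).
From M4: K2=14 → choose K2 (14).
NN route DC → Z2 → H3 → M4 → K2 → DC costs 84.
Optimal: DC → H3 → M4 → K2 → Z2 → DC costs 82 (by enumerating all 12 distinct tours).
Excess = 84 − 82 = 2.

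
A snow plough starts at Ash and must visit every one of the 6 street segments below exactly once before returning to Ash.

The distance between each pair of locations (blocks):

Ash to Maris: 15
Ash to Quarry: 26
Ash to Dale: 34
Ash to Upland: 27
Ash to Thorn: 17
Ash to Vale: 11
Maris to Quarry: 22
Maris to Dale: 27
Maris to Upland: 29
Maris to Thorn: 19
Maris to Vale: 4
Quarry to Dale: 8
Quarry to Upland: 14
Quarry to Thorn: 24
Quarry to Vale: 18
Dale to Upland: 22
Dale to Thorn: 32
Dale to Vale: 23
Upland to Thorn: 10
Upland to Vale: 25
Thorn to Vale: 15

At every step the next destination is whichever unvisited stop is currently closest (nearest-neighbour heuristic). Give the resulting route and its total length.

From Ash: distances to unvisited — Vale=11, Maris=15, Thorn=17, Quarry=26, Upland=27, Dale=34. Nearest is Vale (11).
From Vale: distances to unvisited — Maris=4, Thorn=15, Quarry=18, Dale=23, Upland=25. Nearest is Maris (4).
From Maris: distances to unvisited — Thorn=19, Quarry=22, Dale=27, Upland=29. Nearest is Thorn (19).
From Thorn: distances to unvisited — Upland=10, Quarry=24, Dale=32. Nearest is Upland (10).
From Upland: distances to unvisited — Quarry=14, Dale=22. Nearest is Quarry (14).
From Quarry: distances to unvisited — Dale=8. Nearest is Dale (8).
Return Dale→Ash: 34.
Total = 11 + 4 + 19 + 10 + 14 + 8 + 34 = 100.

Nearest-neighbour total = 100 blocks; route Ash → Vale → Maris → Thorn → Upland → Quarry → Dale → Ash.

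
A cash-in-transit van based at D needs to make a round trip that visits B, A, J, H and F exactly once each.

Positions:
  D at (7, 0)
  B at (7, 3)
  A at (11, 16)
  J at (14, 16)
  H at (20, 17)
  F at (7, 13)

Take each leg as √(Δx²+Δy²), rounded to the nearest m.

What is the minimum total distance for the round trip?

Shortest round trip = 48 m.

D-B-A-J-H-F-D: 3+14+3+6+14+13 = 53
D-B-A-J-F-H-D: 3+14+3+8+14+21 = 63
D-B-A-H-J-F-D: 3+14+9+6+8+13 = 53
D-B-A-H-F-J-D: 3+14+9+14+8+17 = 65
D-B-A-F-J-H-D: 3+14+5+8+6+21 = 57
D-B-A-F-H-J-D: 3+14+5+14+6+17 = 59
D-B-J-A-H-F-D: 3+15+3+9+14+13 = 57
D-B-J-A-F-H-D: 3+15+3+5+14+21 = 61
D-B-J-H-A-F-D: 3+15+6+9+5+13 = 51
D-B-J-H-F-A-D: 3+15+6+14+5+16 = 59
D-B-J-F-A-H-D: 3+15+8+5+9+21 = 61
D-B-J-F-H-A-D: 3+15+8+14+9+16 = 65
D-B-H-A-J-F-D: 3+19+9+3+8+13 = 55
D-B-H-A-F-J-D: 3+19+9+5+8+17 = 61
… (46 more)
D-B-F-A-J-H-D: 3+10+5+3+6+21 = 48  ← best
The minimum is 48.
One optimal route: D → B → F → A → J → H → D (or its reverse).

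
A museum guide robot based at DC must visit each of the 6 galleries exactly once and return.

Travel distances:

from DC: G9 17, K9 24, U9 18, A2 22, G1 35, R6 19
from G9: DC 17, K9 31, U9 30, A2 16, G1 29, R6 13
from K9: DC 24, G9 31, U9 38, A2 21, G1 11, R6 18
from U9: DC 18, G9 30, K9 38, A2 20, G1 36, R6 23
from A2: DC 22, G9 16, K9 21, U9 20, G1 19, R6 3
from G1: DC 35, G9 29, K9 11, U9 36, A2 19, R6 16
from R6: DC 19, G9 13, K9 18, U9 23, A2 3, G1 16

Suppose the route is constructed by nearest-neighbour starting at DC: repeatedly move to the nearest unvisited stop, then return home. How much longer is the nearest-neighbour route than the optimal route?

From DC: G9=17, U9=18, R6=19, A2=22, K9=24, G1=35 → choose G9 (17).
From G9: R6=13, A2=16, G1=29, U9=30, K9=31 → choose R6 (13).
From R6: A2=3, G1=16, K9=18, U9=23 → choose A2 (3).
From A2: G1=19, U9=20, K9=21 → choose G1 (19).
From G1: K9=11, U9=36 → choose K9 (11).
From K9: U9=38 → choose U9 (38).
NN route DC → G9 → R6 → A2 → G1 → K9 → U9 → DC costs 119.
Optimal: DC → G9 → K9 → G1 → R6 → A2 → U9 → DC costs 116 (by enumerating all 360 distinct tours).
Excess = 119 − 116 = 3.

The nearest-neighbour route is 3 longer than optimal.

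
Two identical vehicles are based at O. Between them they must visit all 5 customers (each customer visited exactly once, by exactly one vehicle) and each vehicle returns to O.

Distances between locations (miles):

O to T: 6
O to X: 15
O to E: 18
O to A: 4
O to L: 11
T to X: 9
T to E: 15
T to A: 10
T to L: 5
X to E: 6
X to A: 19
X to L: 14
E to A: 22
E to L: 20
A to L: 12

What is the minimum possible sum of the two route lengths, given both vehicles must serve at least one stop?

Check every non-empty split of the stops between the two vehicles; for each half take its own optimal tour:
  {T} + {X, E, A, L}: 12 + 54 = 66
  {X} + {T, E, A, L}: 30 + 54 = 84
  {T, X} + {E, A, L}: 30 + 54 = 84
  {E} + {T, X, A, L}: 36 + 45 = 81
  {T, E} + {X, A, L}: 39 + 45 = 84
  {X, E} + {T, A, L}: 39 + 27 = 66
  … (15 splits in total)
  {A} + {T, X, E, L}: 8 + 49 = 57  ← best
Best: vehicle 1 O → A → O = 8; vehicle 2 O → T → L → X → E → O = 49; combined 57.

Minimum combined distance: 57 miles.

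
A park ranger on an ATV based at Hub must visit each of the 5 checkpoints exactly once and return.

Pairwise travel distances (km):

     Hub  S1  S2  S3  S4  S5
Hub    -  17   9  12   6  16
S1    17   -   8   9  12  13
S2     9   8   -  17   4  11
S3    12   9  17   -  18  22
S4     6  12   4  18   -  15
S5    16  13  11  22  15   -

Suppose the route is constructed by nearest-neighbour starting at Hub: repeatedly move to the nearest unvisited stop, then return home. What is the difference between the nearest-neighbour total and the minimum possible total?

The nearest-neighbour route is 10 km longer than optimal.

From Hub: S4=6, S2=9, S3=12, S5=16, S1=17 → choose S4 (6).
From S4: S2=4, S1=12, S5=15, S3=18 → choose S2 (4).
From S2: S1=8, S5=11, S3=17 → choose S1 (8).
From S1: S3=9, S5=13 → choose S3 (9).
From S3: S5=22 → choose S5 (22).
NN route Hub → S4 → S2 → S1 → S3 → S5 → Hub costs 65.
Optimal: Hub → S3 → S1 → S5 → S2 → S4 → Hub costs 55 (by enumerating all 60 distinct tours).
Excess = 65 − 55 = 10.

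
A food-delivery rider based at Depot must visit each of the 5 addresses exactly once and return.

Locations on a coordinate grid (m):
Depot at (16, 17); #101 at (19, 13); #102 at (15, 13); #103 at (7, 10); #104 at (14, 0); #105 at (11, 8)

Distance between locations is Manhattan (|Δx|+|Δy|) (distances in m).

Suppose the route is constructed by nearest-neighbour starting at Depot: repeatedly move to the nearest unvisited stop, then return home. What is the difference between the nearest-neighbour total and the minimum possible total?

From Depot: #102=5, #101=7, #105=14, #103=16, #104=19 → choose #102 (5).
From #102: #101=4, #105=9, #103=11, #104=14 → choose #101 (4).
From #101: #105=13, #103=15, #104=18 → choose #105 (13).
From #105: #103=6, #104=11 → choose #103 (6).
From #103: #104=17 → choose #104 (17).
NN route Depot → #102 → #101 → #105 → #103 → #104 → Depot costs 64.
Optimal: Depot → #101 → #102 → #103 → #105 → #104 → Depot costs 58 (by enumerating all 60 distinct tours).
Excess = 64 − 58 = 6.

6 m longer than the optimal tour.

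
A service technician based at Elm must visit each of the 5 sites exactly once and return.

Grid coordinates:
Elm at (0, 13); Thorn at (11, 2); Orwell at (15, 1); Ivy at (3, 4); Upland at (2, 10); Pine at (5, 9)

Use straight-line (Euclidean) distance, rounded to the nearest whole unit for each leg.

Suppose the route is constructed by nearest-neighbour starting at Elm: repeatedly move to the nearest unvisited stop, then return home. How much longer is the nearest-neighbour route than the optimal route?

Elm: Upland=4, Pine=6, Ivy=9, Thorn=16, Orwell=19 ⇒ Upland
Upland: Pine=3, Ivy=6, Thorn=12, Orwell=16 ⇒ Pine
Pine: Ivy=5, Thorn=9, Orwell=13 ⇒ Ivy
Ivy: Thorn=8, Orwell=12 ⇒ Thorn
Thorn: Orwell=4 ⇒ Orwell
NN route Elm → Upland → Pine → Ivy → Thorn → Orwell → Elm costs 43.
Optimal: Elm → Ivy → Thorn → Orwell → Pine → Upland → Elm costs 41 (by enumerating all 60 distinct tours).
Excess = 43 − 41 = 2.

The nearest-neighbour route is 2 longer than optimal.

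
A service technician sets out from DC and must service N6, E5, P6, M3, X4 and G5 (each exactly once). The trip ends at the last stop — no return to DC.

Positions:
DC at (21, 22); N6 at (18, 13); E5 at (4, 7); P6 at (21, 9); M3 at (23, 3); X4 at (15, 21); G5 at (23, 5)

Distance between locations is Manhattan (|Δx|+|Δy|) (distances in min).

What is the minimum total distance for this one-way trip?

There are 6! = 720 possible orderings.
DC → N6 → E5 → P6 → M3 → X4 → G5: 12+20+19+8+26+24 = 109
DC → N6 → E5 → P6 → M3 → G5 → X4: 12+20+19+8+2+24 = 85
DC → N6 → E5 → P6 → X4 → M3 → G5: 12+20+19+18+26+2 = 97
DC → N6 → E5 → P6 → X4 → G5 → M3: 12+20+19+18+24+2 = 95
DC → N6 → E5 → P6 → G5 → M3 → X4: 12+20+19+6+2+26 = 85
DC → N6 → E5 → P6 → G5 → X4 → M3: 12+20+19+6+24+26 = 107
DC → N6 → E5 → M3 → P6 → X4 → G5: 12+20+23+8+18+24 = 105
DC → N6 → E5 → M3 → P6 → G5 → X4: 12+20+23+8+6+24 = 93
… (712 more)
DC → X4 → N6 → P6 → M3 → G5 → E5: 7+11+7+8+2+21 = 56  ← best
The minimum is 56.
One shortest path: DC → X4 → N6 → P6 → M3 → G5 → E5.

56 min — the minimum one-way total.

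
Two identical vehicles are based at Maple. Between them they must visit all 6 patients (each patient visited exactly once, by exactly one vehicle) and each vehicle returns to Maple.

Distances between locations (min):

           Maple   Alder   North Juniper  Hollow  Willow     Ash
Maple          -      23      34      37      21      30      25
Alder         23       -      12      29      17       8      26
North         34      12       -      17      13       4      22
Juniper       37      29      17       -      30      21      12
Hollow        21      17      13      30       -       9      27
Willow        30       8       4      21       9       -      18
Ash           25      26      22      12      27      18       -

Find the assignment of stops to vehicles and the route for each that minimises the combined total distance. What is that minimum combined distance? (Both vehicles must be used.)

There are 2^5 − 1 = 31 ways to divide the 6 stops into two non-empty groups. For each, the best each vehicle can do is its own shortest tour through its group:
  {Alder} + {North, Juniper, Hollow, Willow, Ash}: 46 + 88 = 134
  {North} + {Alder, Juniper, Hollow, Willow, Ash}: 68 + 104 = 172
  {Alder, North} + {Juniper, Hollow, Willow, Ash}: 69 + 88 = 157
  {Juniper} + {Alder, North, Hollow, Willow, Ash}: 74 + 97 = 171
  {Alder, Juniper} + {North, Hollow, Willow, Ash}: 89 + 81 = 170
  {North, Juniper} + {Alder, Hollow, Willow, Ash}: 88 + 89 = 177
  … (31 splits in total)
  {Hollow} + {Alder, North, Juniper, Willow, Ash}: 42 + 89 = 131  ← best
Best: vehicle 1 Maple → Hollow → Maple = 42; vehicle 2 Maple → Alder → Willow → North → Juniper → Ash → Maple = 89; combined 131.

131 min — the smallest possible combined total.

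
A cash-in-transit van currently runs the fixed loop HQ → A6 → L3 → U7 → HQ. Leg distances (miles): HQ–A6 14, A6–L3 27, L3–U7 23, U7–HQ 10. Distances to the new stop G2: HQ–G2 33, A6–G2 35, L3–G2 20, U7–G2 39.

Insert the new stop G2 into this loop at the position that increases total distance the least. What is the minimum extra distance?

Adding 28 miles by placing G2 on the A6–L3 leg.

Insertion cost between consecutive stops i–j is d(i,G2) + d(G2,j) − d(i,j):
  between HQ and A6: 33 + 35 − 14 = 54
  between A6 and L3: 35 + 20 − 27 = 28
  between L3 and U7: 20 + 39 − 23 = 36
  between U7 and HQ: 39 + 33 − 10 = 62
Cheapest insertion is between A6 and L3, adding 28.
New total = 74 + 28 = 102.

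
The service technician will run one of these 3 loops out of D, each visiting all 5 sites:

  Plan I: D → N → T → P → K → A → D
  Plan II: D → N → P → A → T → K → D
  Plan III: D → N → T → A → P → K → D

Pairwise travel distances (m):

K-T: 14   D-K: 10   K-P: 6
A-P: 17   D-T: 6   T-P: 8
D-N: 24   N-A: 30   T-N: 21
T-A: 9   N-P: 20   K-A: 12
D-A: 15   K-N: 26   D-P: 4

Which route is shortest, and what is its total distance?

Shortest is Plan I, total 86 m.

Plan I: 24 + 21 + 8 + 6 + 12 + 15 = 86
Plan II: 24 + 20 + 17 + 9 + 14 + 10 = 94
Plan III: 24 + 21 + 9 + 17 + 6 + 10 = 87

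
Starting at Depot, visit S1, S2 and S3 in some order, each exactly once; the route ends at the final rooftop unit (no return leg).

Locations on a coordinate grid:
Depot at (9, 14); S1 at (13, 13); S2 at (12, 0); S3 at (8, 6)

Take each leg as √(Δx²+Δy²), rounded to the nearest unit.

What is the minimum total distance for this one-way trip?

There are 3! = 6 possible orderings.
Depot→S1→S2→S3: 4+13+7 = 24
Depot→S1→S3→S2: 4+9+7 = 20
Depot→S2→S1→S3: 14+13+9 = 36
Depot→S2→S3→S1: 14+7+9 = 30
Depot→S3→S1→S2: 8+9+13 = 30
Depot→S3→S2→S1: 8+7+13 = 28
The minimum is 20.
One shortest path: Depot → S1 → S3 → S2.

20 — the minimum one-way total.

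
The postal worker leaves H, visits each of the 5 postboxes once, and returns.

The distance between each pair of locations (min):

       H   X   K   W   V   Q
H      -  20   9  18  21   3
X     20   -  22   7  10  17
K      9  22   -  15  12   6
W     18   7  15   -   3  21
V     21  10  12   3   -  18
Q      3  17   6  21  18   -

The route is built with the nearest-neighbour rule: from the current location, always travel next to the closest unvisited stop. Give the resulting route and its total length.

51 min along H → Q → K → V → W → X → H.

From H: distances to unvisited — Q=3, K=9, W=18, X=20, V=21. Nearest is Q (3).
From Q: distances to unvisited — K=6, X=17, V=18, W=21. Nearest is K (6).
From K: distances to unvisited — V=12, W=15, X=22. Nearest is V (12).
From V: distances to unvisited — W=3, X=10. Nearest is W (3).
From W: distances to unvisited — X=7. Nearest is X (7).
Return X→H: 20.
Total = 3 + 6 + 12 + 3 + 7 + 20 = 51.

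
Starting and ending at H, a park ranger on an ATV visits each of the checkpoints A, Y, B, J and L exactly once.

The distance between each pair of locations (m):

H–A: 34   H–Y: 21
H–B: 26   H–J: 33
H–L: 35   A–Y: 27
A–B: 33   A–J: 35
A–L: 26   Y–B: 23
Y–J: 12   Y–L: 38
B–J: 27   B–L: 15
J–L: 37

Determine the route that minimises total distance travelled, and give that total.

H-A-Y-B-J-L-H: 34+27+23+27+37+35 = 183
H-A-Y-B-L-J-H: 34+27+23+15+37+33 = 169
H-A-Y-J-B-L-H: 34+27+12+27+15+35 = 150
H-A-Y-J-L-B-H: 34+27+12+37+15+26 = 151
H-A-Y-L-B-J-H: 34+27+38+15+27+33 = 174
H-A-Y-L-J-B-H: 34+27+38+37+27+26 = 189
H-A-B-Y-J-L-H: 34+33+23+12+37+35 = 174
H-A-B-Y-L-J-H: 34+33+23+38+37+33 = 198
H-A-B-J-Y-L-H: 34+33+27+12+38+35 = 179
H-A-B-J-L-Y-H: 34+33+27+37+38+21 = 190
H-A-B-L-Y-J-H: 34+33+15+38+12+33 = 165
H-A-B-L-J-Y-H: 34+33+15+37+12+21 = 152
H-A-J-Y-B-L-H: 34+35+12+23+15+35 = 154
H-A-J-Y-L-B-H: 34+35+12+38+15+26 = 160
… (46 more)
H-A-L-B-J-Y-H: 34+26+15+27+12+21 = 135  ← best
The minimum is 135.
One optimal route: H → A → L → B → J → Y → H (or its reverse).

Minimum total distance: 135 m.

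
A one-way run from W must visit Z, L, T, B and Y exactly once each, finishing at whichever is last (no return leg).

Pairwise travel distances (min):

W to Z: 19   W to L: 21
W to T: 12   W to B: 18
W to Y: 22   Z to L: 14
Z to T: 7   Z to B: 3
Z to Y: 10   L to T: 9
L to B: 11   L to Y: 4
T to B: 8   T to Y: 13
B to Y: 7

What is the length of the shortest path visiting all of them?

Minimum one-way distance = 33 min.

There are 5! = 120 possible orderings.
W→Z→L→T→B→Y: 19+14+9+8+7 = 57
W→Z→L→T→Y→B: 19+14+9+13+7 = 62
W→Z→L→B→T→Y: 19+14+11+8+13 = 65
W→Z→L→B→Y→T: 19+14+11+7+13 = 64
W→Z→L→Y→T→B: 19+14+4+13+8 = 58
W→Z→L→Y→B→T: 19+14+4+7+8 = 52
W→Z→T→L→B→Y: 19+7+9+11+7 = 53
W→Z→T→L→Y→B: 19+7+9+4+7 = 46
W→Z→T→B→L→Y: 19+7+8+11+4 = 49
W→Z→T→B→Y→L: 19+7+8+7+4 = 45
W→Z→T→Y→L→B: 19+7+13+4+11 = 54
W→Z→T→Y→B→L: 19+7+13+7+11 = 57
W→Z→B→L→T→Y: 19+3+11+9+13 = 55
W→Z→B→L→Y→T: 19+3+11+4+13 = 50
… (106 more)
W→T→Z→B→Y→L: 12+7+3+7+4 = 33  ← best
The minimum is 33.
One shortest path: W → T → Z → B → Y → L.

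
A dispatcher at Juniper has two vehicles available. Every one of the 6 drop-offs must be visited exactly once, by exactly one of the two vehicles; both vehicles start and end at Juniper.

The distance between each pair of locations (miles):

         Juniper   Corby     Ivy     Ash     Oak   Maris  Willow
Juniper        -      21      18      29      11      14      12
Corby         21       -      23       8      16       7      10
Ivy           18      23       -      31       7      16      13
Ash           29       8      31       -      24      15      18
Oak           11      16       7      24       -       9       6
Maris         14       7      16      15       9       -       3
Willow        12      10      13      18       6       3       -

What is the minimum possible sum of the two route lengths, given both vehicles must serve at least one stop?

There are 2^5 − 1 = 31 ways to divide the 6 stops into two non-empty groups. For each, the best each vehicle can do is its own shortest tour through its group:
  {Corby} + {Ivy, Ash, Oak, Maris, Willow}: 42 + 78 = 120
  {Ivy} + {Corby, Ash, Oak, Maris, Willow}: 36 + 64 = 100
  {Corby, Ivy} + {Ash, Oak, Maris, Willow}: 62 + 64 = 126
  {Ash} + {Corby, Ivy, Oak, Maris, Willow}: 58 + 62 = 120
  {Corby, Ash} + {Ivy, Oak, Maris, Willow}: 58 + 48 = 106
  {Ivy, Ash} + {Corby, Oak, Maris, Willow}: 78 + 48 = 126
  … (31 splits in total)
  {Ivy, Oak} + {Corby, Ash, Maris, Willow}: 36 + 59 = 95  ← best
Best: vehicle 1 Juniper → Ivy → Oak → Juniper = 36; vehicle 2 Juniper → Corby → Ash → Maris → Willow → Juniper = 59; combined 95.

95 miles — the smallest possible combined total.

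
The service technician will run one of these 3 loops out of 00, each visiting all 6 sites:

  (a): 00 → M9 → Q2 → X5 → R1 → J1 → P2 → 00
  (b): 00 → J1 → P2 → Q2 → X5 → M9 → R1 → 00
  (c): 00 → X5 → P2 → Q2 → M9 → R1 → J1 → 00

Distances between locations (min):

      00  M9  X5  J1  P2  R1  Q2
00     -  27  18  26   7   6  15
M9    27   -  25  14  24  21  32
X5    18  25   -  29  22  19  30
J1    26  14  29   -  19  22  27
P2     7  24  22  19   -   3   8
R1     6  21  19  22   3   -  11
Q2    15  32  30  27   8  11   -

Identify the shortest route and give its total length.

(a): 27 + 32 + 30 + 19 + 22 + 19 + 7 = 156
(b): 26 + 19 + 8 + 30 + 25 + 21 + 6 = 135
(c): 18 + 22 + 8 + 32 + 21 + 22 + 26 = 149

135 min — (b) is the shortest.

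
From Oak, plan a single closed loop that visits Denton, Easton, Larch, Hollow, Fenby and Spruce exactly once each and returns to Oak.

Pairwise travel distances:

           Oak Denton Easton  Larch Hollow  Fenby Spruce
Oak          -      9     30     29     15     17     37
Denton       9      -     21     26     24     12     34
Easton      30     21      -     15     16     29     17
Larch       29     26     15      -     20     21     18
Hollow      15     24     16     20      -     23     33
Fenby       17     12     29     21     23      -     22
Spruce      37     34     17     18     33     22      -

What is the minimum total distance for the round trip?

Oak→Denton→Easton→Larch→Hollow→Fenby→Spruce→Oak: 9+21+15+20+23+22+37 = 147
Oak→Denton→Easton→Larch→Hollow→Spruce→Fenby→Oak: 9+21+15+20+33+22+17 = 137
Oak→Denton→Easton→Larch→Fenby→Hollow→Spruce→Oak: 9+21+15+21+23+33+37 = 159
Oak→Denton→Easton→Larch→Fenby→Spruce→Hollow→Oak: 9+21+15+21+22+33+15 = 136
Oak→Denton→Easton→Larch→Spruce→Hollow→Fenby→Oak: 9+21+15+18+33+23+17 = 136
Oak→Denton→Easton→Larch→Spruce→Fenby→Hollow→Oak: 9+21+15+18+22+23+15 = 123
Oak→Denton→Easton→Hollow→Larch→Fenby→Spruce→Oak: 9+21+16+20+21+22+37 = 146
Oak→Denton→Easton→Hollow→Larch→Spruce→Fenby→Oak: 9+21+16+20+18+22+17 = 123
… (352 more)
Oak→Denton→Fenby→Spruce→Larch→Easton→Hollow→Oak: 9+12+22+18+15+16+15 = 107  ← best
The minimum is 107.
One optimal route: Oak → Denton → Fenby → Spruce → Larch → Easton → Hollow → Oak (or its reverse).

107 — the shortest possible round trip.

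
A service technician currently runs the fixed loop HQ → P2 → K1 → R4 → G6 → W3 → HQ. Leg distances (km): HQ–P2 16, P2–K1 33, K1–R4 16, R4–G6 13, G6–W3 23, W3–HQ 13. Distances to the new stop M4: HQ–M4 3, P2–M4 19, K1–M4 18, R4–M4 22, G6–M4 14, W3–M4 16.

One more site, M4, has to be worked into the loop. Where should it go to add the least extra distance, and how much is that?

Adding 4 km by placing M4 on the P2–K1 leg.

Insertion cost between consecutive stops i–j is d(i,M4) + d(M4,j) − d(i,j):
  between HQ and P2: 3 + 19 − 16 = 6
  between P2 and K1: 19 + 18 − 33 = 4
  between K1 and R4: 18 + 22 − 16 = 24
  between R4 and G6: 22 + 14 − 13 = 23
  between G6 and W3: 14 + 16 − 23 = 7
  between W3 and HQ: 16 + 3 − 13 = 6
Cheapest insertion is between P2 and K1, adding 4.
New total = 114 + 4 = 118.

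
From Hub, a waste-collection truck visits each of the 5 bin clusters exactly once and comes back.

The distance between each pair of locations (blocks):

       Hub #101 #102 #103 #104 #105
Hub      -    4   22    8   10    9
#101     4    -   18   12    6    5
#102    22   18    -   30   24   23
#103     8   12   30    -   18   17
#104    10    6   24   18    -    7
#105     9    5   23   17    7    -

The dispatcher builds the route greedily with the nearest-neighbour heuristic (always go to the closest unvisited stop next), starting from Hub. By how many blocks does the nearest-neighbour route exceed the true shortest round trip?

8 blocks longer than the optimal tour.

Hub: #101=4, #103=8, #105=9, #104=10, #102=22 ⇒ #101
#101: #105=5, #104=6, #103=12, #102=18 ⇒ #105
#105: #104=7, #103=17, #102=23 ⇒ #104
#104: #103=18, #102=24 ⇒ #103
#103: #102=30 ⇒ #102
NN route Hub → #101 → #105 → #104 → #103 → #102 → Hub costs 86.
Optimal: Hub → #101 → #102 → #104 → #105 → #103 → Hub costs 78 (by enumerating all 60 distinct tours).
Excess = 86 − 78 = 8.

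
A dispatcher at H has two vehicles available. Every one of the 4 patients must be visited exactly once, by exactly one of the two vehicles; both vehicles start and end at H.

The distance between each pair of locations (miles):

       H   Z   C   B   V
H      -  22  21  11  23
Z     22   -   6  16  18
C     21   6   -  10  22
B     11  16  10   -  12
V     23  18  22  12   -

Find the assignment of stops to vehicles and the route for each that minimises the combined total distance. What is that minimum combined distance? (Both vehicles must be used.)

There are 2^3 − 1 = 7 ways to divide the 4 stops into two non-empty groups. For each, the best each vehicle can do is its own shortest tour through its group:
  {Z} + {C, B, V}: 44 + 66 = 110
  {C} + {Z, B, V}: 42 + 63 = 105
  {Z, C} + {B, V}: 49 + 46 = 95
  {B} + {Z, C, V}: 22 + 68 = 90
  {Z, B} + {C, V}: 49 + 66 = 115
  {C, B} + {Z, V}: 42 + 63 = 105
  … (7 splits in total)
Best: vehicle 1 H → B → H = 22; vehicle 2 H → C → Z → V → H = 68; combined 90.

90 miles — the smallest possible combined total.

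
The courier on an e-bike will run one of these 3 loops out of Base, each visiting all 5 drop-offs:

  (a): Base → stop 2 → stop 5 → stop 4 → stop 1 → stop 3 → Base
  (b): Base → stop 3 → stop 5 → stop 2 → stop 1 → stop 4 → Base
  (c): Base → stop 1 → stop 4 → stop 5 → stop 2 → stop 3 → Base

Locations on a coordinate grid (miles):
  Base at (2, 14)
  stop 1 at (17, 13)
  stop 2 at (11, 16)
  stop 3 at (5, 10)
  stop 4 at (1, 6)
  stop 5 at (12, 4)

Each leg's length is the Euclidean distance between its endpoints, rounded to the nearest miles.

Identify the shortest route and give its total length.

Shortest is (b), total 58 miles.

(a): 9 + 12 + 11 + 17 + 12 + 5 = 66
(b): 5 + 9 + 12 + 7 + 17 + 8 = 58
(c): 15 + 17 + 11 + 12 + 8 + 5 = 68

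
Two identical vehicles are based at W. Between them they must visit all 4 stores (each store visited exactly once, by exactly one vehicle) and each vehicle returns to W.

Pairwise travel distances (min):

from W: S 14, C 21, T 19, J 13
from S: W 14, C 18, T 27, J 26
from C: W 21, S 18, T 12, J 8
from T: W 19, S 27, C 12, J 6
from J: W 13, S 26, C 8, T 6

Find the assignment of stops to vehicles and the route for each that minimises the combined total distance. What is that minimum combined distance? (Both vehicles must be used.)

Check every non-empty split of the stops between the two vehicles; for each half take its own optimal tour:
  {S} + {C, T, J}: 28 + 52 = 80
  {C} + {S, T, J}: 42 + 60 = 102
  {S, C} + {T, J}: 53 + 38 = 91
  {T} + {S, C, J}: 38 + 53 = 91
  {S, T} + {C, J}: 60 + 42 = 102
  {C, T} + {S, J}: 52 + 53 = 105
  … (7 splits in total)
Best: vehicle 1 W → S → W = 28; vehicle 2 W → C → T → J → W = 52; combined 80.

Minimum combined distance: 80 min.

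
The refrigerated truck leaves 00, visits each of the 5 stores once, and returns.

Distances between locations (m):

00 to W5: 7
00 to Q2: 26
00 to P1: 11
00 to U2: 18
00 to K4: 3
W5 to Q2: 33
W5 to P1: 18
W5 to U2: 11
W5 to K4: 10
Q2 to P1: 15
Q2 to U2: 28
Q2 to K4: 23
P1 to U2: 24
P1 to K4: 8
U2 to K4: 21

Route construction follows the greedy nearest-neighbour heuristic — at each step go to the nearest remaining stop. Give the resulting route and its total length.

Nearest-neighbour total = 72 m; route 00 → K4 → P1 → Q2 → U2 → W5 → 00.

At 00 the remaining stops are K4 3, W5 7, P1 11, U2 18, Q2 26; go to K4.
At K4 the remaining stops are P1 8, W5 10, U2 21, Q2 23; go to P1.
At P1 the remaining stops are Q2 15, W5 18, U2 24; go to Q2.
At Q2 the remaining stops are U2 28, W5 33; go to U2.
At U2 the remaining stops are W5 11; go to W5.
Return W5→00: 7.
Total = 3 + 8 + 15 + 28 + 11 + 7 = 72.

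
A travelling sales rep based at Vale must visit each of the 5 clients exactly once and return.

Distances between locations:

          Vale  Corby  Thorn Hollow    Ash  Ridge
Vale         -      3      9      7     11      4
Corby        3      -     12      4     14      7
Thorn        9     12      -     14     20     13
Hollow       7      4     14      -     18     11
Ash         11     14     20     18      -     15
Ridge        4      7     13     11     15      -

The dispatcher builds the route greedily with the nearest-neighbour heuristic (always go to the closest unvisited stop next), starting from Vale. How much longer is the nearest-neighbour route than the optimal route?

Vale: Corby=3, Ridge=4, Hollow=7, Thorn=9, Ash=11 ⇒ Corby
Corby: Hollow=4, Ridge=7, Thorn=12, Ash=14 ⇒ Hollow
Hollow: Ridge=11, Thorn=14, Ash=18 ⇒ Ridge
Ridge: Thorn=13, Ash=15 ⇒ Thorn
Thorn: Ash=20 ⇒ Ash
NN route Vale → Corby → Hollow → Ridge → Thorn → Ash → Vale costs 62.
Optimal: Vale → Corby → Hollow → Thorn → Ash → Ridge → Vale costs 60 (by enumerating all 60 distinct tours).
Excess = 62 − 60 = 2.

The nearest-neighbour route is 2 longer than optimal.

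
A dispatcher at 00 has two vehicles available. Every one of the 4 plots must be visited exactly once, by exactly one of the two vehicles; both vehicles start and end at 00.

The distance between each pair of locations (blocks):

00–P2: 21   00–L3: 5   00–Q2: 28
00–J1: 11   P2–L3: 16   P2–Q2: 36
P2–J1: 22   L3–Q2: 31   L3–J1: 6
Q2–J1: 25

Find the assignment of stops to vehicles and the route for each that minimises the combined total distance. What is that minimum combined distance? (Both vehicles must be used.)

103 blocks — the smallest possible combined total.

Check every non-empty split of the stops between the two vehicles; for each half take its own optimal tour:
  {P2} + {L3, Q2, J1}: 42 + 64 = 106
  {L3} + {P2, Q2, J1}: 10 + 93 = 103
  {P2, L3} + {Q2, J1}: 42 + 64 = 106
  {Q2} + {P2, L3, J1}: 56 + 54 = 110
  {P2, Q2} + {L3, J1}: 85 + 22 = 107
  {L3, Q2} + {P2, J1}: 64 + 54 = 118
  … (7 splits in total)
Best: vehicle 1 00 → L3 → 00 = 10; vehicle 2 00 → P2 → Q2 → J1 → 00 = 93; combined 103.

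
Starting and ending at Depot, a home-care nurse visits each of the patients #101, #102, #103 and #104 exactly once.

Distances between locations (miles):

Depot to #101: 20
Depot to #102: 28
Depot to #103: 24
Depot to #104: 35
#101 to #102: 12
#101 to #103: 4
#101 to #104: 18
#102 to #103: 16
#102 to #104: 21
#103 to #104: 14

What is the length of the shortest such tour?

87 miles — the shortest possible round trip.

There are 12 distinct closed tours to check (reversals are equivalent).
Depot-#101-#102-#103-#104-Depot: 20+12+16+14+35 = 97
Depot-#101-#102-#104-#103-Depot: 20+12+21+14+24 = 91
Depot-#101-#103-#102-#104-Depot: 20+4+16+21+35 = 96
Depot-#101-#103-#104-#102-Depot: 20+4+14+21+28 = 87
Depot-#101-#104-#102-#103-Depot: 20+18+21+16+24 = 99
Depot-#101-#104-#103-#102-Depot: 20+18+14+16+28 = 96
Depot-#102-#101-#103-#104-Depot: 28+12+4+14+35 = 93
Depot-#102-#101-#104-#103-Depot: 28+12+18+14+24 = 96
Depot-#102-#103-#101-#104-Depot: 28+16+4+18+35 = 101
Depot-#102-#104-#101-#103-Depot: 28+21+18+4+24 = 95
Depot-#103-#101-#102-#104-Depot: 24+4+12+21+35 = 96
Depot-#103-#102-#101-#104-Depot: 24+16+12+18+35 = 105
The minimum is 87.
One optimal route: Depot → #101 → #103 → #104 → #102 → Depot (or its reverse).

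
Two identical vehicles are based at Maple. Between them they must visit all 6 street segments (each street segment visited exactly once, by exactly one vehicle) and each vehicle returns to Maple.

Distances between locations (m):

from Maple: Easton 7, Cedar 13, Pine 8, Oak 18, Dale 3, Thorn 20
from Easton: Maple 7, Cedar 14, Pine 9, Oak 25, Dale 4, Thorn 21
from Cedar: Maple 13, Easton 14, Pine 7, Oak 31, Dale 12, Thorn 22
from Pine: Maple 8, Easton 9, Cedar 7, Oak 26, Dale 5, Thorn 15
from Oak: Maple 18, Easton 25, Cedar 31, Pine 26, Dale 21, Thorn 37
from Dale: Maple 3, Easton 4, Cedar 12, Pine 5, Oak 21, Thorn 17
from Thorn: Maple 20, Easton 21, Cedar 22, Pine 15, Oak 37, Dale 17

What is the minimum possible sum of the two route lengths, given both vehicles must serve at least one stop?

Try each way of splitting the stops between the two vehicles (each non-empty) and, for each split, find the best tour for each vehicle:
  {Easton} + {Cedar, Pine, Oak, Dale, Thorn}: 14 + 91 = 105
  {Cedar} + {Easton, Pine, Oak, Dale, Thorn}: 26 + 86 = 112
  {Easton, Cedar} + {Pine, Oak, Dale, Thorn}: 34 + 78 = 112
  {Pine} + {Easton, Cedar, Oak, Dale, Thorn}: 16 + 98 = 114
  {Easton, Pine} + {Cedar, Oak, Dale, Thorn}: 24 + 91 = 115
  {Cedar, Pine} + {Easton, Oak, Dale, Thorn}: 28 + 83 = 111
  … (31 splits in total)
  {Oak} + {Easton, Cedar, Pine, Dale, Thorn}: 36 + 63 = 99  ← best
Best: vehicle 1 Maple → Oak → Maple = 36; vehicle 2 Maple → Easton → Cedar → Pine → Thorn → Dale → Maple = 63; combined 99.

Minimum combined distance: 99 m.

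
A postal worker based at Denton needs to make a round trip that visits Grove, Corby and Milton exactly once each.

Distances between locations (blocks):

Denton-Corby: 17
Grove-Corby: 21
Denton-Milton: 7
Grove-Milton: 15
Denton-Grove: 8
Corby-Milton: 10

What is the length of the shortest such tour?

With 3 stops there are 3!/2 = 3 distinct round trips (a route and its reverse cost the same).
Denton-Grove-Corby-Milton-Denton: 8+21+10+7 = 46
Denton-Grove-Milton-Corby-Denton: 8+15+10+17 = 50
Denton-Corby-Grove-Milton-Denton: 17+21+15+7 = 60
The minimum is 46.
One optimal route: Denton → Grove → Corby → Milton → Denton (or its reverse).

Minimum total distance: 46 blocks.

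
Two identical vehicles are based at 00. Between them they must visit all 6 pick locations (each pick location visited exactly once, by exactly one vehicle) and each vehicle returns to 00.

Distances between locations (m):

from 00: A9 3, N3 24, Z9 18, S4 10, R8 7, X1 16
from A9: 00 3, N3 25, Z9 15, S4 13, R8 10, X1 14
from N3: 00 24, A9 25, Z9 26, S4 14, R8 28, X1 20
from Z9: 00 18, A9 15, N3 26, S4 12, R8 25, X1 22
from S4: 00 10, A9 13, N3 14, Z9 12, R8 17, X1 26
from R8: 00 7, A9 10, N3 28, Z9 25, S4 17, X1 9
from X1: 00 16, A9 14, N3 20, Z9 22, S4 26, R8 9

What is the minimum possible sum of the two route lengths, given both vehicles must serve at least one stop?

Minimum combined distance: 86 m.

There are 2^5 − 1 = 31 ways to divide the 6 stops into two non-empty groups. For each, the best each vehicle can do is its own shortest tour through its group:
  {A9} + {N3, Z9, S4, R8, X1}: 6 + 80 = 86
  {N3} + {A9, Z9, S4, R8, X1}: 48 + 66 = 114
  {A9, N3} + {Z9, S4, R8, X1}: 52 + 60 = 112
  {Z9} + {A9, N3, S4, R8, X1}: 36 + 66 = 102
  {A9, Z9} + {N3, S4, R8, X1}: 36 + 60 = 96
  {N3, Z9} + {A9, S4, R8, X1}: 68 + 53 = 121
  … (31 splits in total)
Best: vehicle 1 00 → A9 → 00 = 6; vehicle 2 00 → Z9 → S4 → N3 → X1 → R8 → 00 = 80; combined 86.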